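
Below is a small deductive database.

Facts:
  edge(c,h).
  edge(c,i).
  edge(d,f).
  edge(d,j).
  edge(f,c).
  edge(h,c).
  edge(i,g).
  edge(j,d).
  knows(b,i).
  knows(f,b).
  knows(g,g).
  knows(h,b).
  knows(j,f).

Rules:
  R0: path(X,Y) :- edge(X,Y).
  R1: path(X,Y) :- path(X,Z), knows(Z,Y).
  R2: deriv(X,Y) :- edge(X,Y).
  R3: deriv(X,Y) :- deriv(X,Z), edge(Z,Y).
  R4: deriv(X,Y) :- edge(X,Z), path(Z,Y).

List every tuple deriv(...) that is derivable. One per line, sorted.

deriv(c,c)
deriv(c,g)
deriv(c,h)
deriv(c,i)
deriv(d,c)
deriv(d,d)
deriv(d,f)
deriv(d,g)
deriv(d,h)
deriv(d,i)
deriv(d,j)
deriv(f,b)
deriv(f,c)
deriv(f,g)
deriv(f,h)
deriv(f,i)
deriv(h,b)
deriv(h,c)
deriv(h,g)
deriv(h,h)
deriv(h,i)
deriv(i,g)
deriv(j,b)
deriv(j,c)
deriv(j,d)
deriv(j,f)
deriv(j,g)
deriv(j,h)
deriv(j,i)
deriv(j,j)

round 1: derive path(c,h) via R0 from edge(c,h)
round 1: derive path(c,i) via R0 from edge(c,i)
round 1: derive path(d,f) via R0 from edge(d,f)
round 1: derive path(d,j) via R0 from edge(d,j)
round 1: derive path(f,c) via R0 from edge(f,c)
round 1: derive path(h,c) via R0 from edge(h,c)
round 1: derive path(i,g) via R0 from edge(i,g)
round 1: derive path(j,d) via R0 from edge(j,d)
round 1: derive deriv(c,h) via R2 from edge(c,h)
round 1: derive deriv(c,i) via R2 from edge(c,i)
round 1: derive deriv(d,f) via R2 from edge(d,f)
round 1: derive deriv(d,j) via R2 from edge(d,j)
round 1: derive deriv(f,c) via R2 from edge(f,c)
round 1: derive deriv(h,c) via R2 from edge(h,c)
round 1: derive deriv(i,g) via R2 from edge(i,g)
round 1: derive deriv(j,d) via R2 from edge(j,d)
round 2: derive path(c,b) via R1 from path(c,h), knows(h,b)
round 2: derive path(d,b) via R1 from path(d,f), knows(f,b)
round 2: derive deriv(c,c) via R3 from deriv(c,h), edge(h,c)
round 2: derive deriv(c,g) via R3 from deriv(c,i), edge(i,g)
round 2: derive deriv(d,c) via R3 from deriv(d,f), edge(f,c)
round 2: derive deriv(d,d) via R3 from deriv(d,j), edge(j,d)
round 2: derive deriv(f,h) via R3 from deriv(f,c), edge(c,h)
round 2: derive deriv(f,i) via R3 from deriv(f,c), edge(c,i)
round 2: derive deriv(h,h) via R3 from deriv(h,c), edge(c,h)
round 2: derive deriv(h,i) via R3 from deriv(h,c), edge(c,i)
round 2: derive deriv(j,f) via R3 from deriv(j,d), edge(d,f)
round 2: derive deriv(j,j) via R3 from deriv(j,d), edge(d,j)
round 3: derive path(d,i) via R1 from path(d,b), knows(b,i)
round 3: derive deriv(d,h) via R3 from deriv(d,c), edge(c,h)
round 3: derive deriv(d,i) via R3 from deriv(d,c), edge(c,i)
round 3: derive deriv(f,g) via R3 from deriv(f,i), edge(i,g)
round 3: derive deriv(h,g) via R3 from deriv(h,i), edge(i,g)
round 3: derive deriv(j,c) via R3 from deriv(j,f), edge(f,c)
round 3: derive deriv(f,b) via R4 from edge(f,c), path(c,b)
round 3: derive deriv(h,b) via R4 from edge(h,c), path(c,b)
round 3: derive deriv(j,b) via R4 from edge(j,d), path(d,b)
round 4: derive deriv(d,g) via R3 from deriv(d,i), edge(i,g)
round 4: derive deriv(j,h) via R3 from deriv(j,c), edge(c,h)
round 4: derive deriv(j,i) via R3 from deriv(j,c), edge(c,i)
round 5: derive deriv(j,g) via R3 from deriv(j,i), edge(i,g)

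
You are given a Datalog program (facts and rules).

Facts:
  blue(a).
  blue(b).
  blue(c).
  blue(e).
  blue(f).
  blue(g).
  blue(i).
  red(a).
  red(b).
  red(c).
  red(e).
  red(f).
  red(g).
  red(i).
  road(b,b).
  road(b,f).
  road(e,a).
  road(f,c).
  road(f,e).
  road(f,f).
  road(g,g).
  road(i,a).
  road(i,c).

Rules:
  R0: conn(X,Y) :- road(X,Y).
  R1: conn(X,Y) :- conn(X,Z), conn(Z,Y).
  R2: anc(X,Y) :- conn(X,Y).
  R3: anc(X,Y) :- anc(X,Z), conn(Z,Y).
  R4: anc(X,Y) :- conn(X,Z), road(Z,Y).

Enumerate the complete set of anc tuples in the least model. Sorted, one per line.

anc(b,a)
anc(b,b)
anc(b,c)
anc(b,e)
anc(b,f)
anc(e,a)
anc(f,a)
anc(f,c)
anc(f,e)
anc(f,f)
anc(g,g)
anc(i,a)
anc(i,c)

round 1: derive conn(b,b) via R0 from road(b,b)
round 1: derive conn(b,f) via R0 from road(b,f)
round 1: derive conn(e,a) via R0 from road(e,a)
round 1: derive conn(f,c) via R0 from road(f,c)
round 1: derive conn(f,e) via R0 from road(f,e)
round 1: derive conn(f,f) via R0 from road(f,f)
round 1: derive conn(g,g) via R0 from road(g,g)
round 1: derive conn(i,a) via R0 from road(i,a)
round 1: derive conn(i,c) via R0 from road(i,c)
round 2: derive conn(b,c) via R1 from conn(b,f), conn(f,c)
round 2: derive conn(b,e) via R1 from conn(b,f), conn(f,e)
round 2: derive conn(f,a) via R1 from conn(f,e), conn(e,a)
round 2: derive anc(b,b) via R2 from conn(b,b)
round 2: derive anc(b,f) via R2 from conn(b,f)
round 2: derive anc(e,a) via R2 from conn(e,a)
round 2: derive anc(f,c) via R2 from conn(f,c)
round 2: derive anc(f,e) via R2 from conn(f,e)
round 2: derive anc(f,f) via R2 from conn(f,f)
round 2: derive anc(g,g) via R2 from conn(g,g)
round 2: derive anc(i,a) via R2 from conn(i,a)
round 2: derive anc(i,c) via R2 from conn(i,c)
round 2: derive anc(b,c) via R4 from conn(b,f), road(f,c)
round 2: derive anc(b,e) via R4 from conn(b,f), road(f,e)
round 2: derive anc(f,a) via R4 from conn(f,e), road(e,a)
round 3: derive conn(b,a) via R1 from conn(b,e), conn(e,a)
round 3: derive anc(b,a) via R3 from anc(b,e), conn(e,a)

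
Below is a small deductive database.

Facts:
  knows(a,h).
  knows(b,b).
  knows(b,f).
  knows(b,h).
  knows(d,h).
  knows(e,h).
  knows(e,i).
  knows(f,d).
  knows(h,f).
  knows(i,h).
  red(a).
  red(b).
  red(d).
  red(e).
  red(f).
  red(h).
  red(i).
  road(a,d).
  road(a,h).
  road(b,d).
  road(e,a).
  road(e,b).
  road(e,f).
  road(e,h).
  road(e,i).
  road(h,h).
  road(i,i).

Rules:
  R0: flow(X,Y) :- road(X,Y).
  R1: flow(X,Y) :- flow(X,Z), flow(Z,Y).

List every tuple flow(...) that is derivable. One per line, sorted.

flow(a,d)
flow(a,h)
flow(b,d)
flow(e,a)
flow(e,b)
flow(e,d)
flow(e,f)
flow(e,h)
flow(e,i)
flow(h,h)
flow(i,i)

round 1: derive flow(a,d) via R0 from road(a,d)
round 1: derive flow(a,h) via R0 from road(a,h)
round 1: derive flow(b,d) via R0 from road(b,d)
round 1: derive flow(e,a) via R0 from road(e,a)
round 1: derive flow(e,b) via R0 from road(e,b)
round 1: derive flow(e,f) via R0 from road(e,f)
round 1: derive flow(e,h) via R0 from road(e,h)
round 1: derive flow(e,i) via R0 from road(e,i)
round 1: derive flow(h,h) via R0 from road(h,h)
round 1: derive flow(i,i) via R0 from road(i,i)
round 2: derive flow(e,d) via R1 from flow(e,a), flow(a,d)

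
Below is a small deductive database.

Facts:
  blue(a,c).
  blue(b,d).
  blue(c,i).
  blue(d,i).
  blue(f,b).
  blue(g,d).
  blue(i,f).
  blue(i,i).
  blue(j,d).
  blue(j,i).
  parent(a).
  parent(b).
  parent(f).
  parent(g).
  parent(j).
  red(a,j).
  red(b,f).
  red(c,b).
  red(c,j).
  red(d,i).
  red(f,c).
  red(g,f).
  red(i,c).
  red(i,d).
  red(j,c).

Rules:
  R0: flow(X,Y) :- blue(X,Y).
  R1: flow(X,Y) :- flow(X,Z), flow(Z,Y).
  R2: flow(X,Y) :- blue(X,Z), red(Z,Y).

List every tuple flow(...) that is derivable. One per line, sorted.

round 1: derive flow(a,c) via R0 from blue(a,c)
round 1: derive flow(b,d) via R0 from blue(b,d)
round 1: derive flow(c,i) via R0 from blue(c,i)
round 1: derive flow(d,i) via R0 from blue(d,i)
round 1: derive flow(f,b) via R0 from blue(f,b)
round 1: derive flow(g,d) via R0 from blue(g,d)
round 1: derive flow(i,f) via R0 from blue(i,f)
round 1: derive flow(i,i) via R0 from blue(i,i)
round 1: derive flow(j,d) via R0 from blue(j,d)
round 1: derive flow(j,i) via R0 from blue(j,i)
round 1: derive flow(a,b) via R2 from blue(a,c), red(c,b)
round 1: derive flow(a,j) via R2 from blue(a,c), red(c,j)
round 1: derive flow(b,i) via R2 from blue(b,d), red(d,i)
round 1: derive flow(c,c) via R2 from blue(c,i), red(i,c)
round 1: derive flow(c,d) via R2 from blue(c,i), red(i,d)
round 1: derive flow(d,c) via R2 from blue(d,i), red(i,c)
round 1: derive flow(d,d) via R2 from blue(d,i), red(i,d)
round 1: derive flow(f,f) via R2 from blue(f,b), red(b,f)
round 1: derive flow(g,i) via R2 from blue(g,d), red(d,i)
round 1: derive flow(i,c) via R2 from blue(i,f), red(f,c)
round 1: derive flow(i,d) via R2 from blue(i,i), red(i,d)
round 1: derive flow(j,c) via R2 from blue(j,i), red(i,c)
round 2: derive flow(a,d) via R1 from flow(a,b), flow(b,d)
round 2: derive flow(a,i) via R1 from flow(a,b), flow(b,i)
round 2: derive flow(b,c) via R1 from flow(b,d), flow(d,c)
round 2: derive flow(b,f) via R1 from flow(b,i), flow(i,f)
round 2: derive flow(c,f) via R1 from flow(c,i), flow(i,f)
round 2: derive flow(d,f) via R1 from flow(d,i), flow(i,f)
round 2: derive flow(f,d) via R1 from flow(f,b), flow(b,d)
round 2: derive flow(f,i) via R1 from flow(f,b), flow(b,i)
round 2: derive flow(g,c) via R1 from flow(g,d), flow(d,c)
round 2: derive flow(g,f) via R1 from flow(g,i), flow(i,f)
round 2: derive flow(i,b) via R1 from flow(i,f), flow(f,b)
round 2: derive flow(j,f) via R1 from flow(j,i), flow(i,f)
round 3: derive flow(a,f) via R1 from flow(a,b), flow(b,f)
round 3: derive flow(b,b) via R1 from flow(b,f), flow(f,b)
round 3: derive flow(c,b) via R1 from flow(c,f), flow(f,b)
round 3: derive flow(d,b) via R1 from flow(d,f), flow(f,b)
round 3: derive flow(f,c) via R1 from flow(f,b), flow(b,c)
round 3: derive flow(g,b) via R1 from flow(g,f), flow(f,b)
round 3: derive flow(j,b) via R1 from flow(j,f), flow(f,b)

flow(a,b)
flow(a,c)
flow(a,d)
flow(a,f)
flow(a,i)
flow(a,j)
flow(b,b)
flow(b,c)
flow(b,d)
flow(b,f)
flow(b,i)
flow(c,b)
flow(c,c)
flow(c,d)
flow(c,f)
flow(c,i)
flow(d,b)
flow(d,c)
flow(d,d)
flow(d,f)
flow(d,i)
flow(f,b)
flow(f,c)
flow(f,d)
flow(f,f)
flow(f,i)
flow(g,b)
flow(g,c)
flow(g,d)
flow(g,f)
flow(g,i)
flow(i,b)
flow(i,c)
flow(i,d)
flow(i,f)
flow(i,i)
flow(j,b)
flow(j,c)
flow(j,d)
flow(j,f)
flow(j,i)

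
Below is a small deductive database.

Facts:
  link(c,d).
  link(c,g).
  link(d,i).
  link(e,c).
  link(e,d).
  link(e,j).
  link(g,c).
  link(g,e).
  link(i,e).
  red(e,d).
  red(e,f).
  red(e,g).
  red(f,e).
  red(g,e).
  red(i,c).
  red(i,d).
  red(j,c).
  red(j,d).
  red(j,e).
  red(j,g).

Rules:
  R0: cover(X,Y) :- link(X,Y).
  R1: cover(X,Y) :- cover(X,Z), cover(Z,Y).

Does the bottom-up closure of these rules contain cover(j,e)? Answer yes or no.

no

round 1: derive cover(c,d) via R0 from link(c,d)
round 1: derive cover(c,g) via R0 from link(c,g)
round 1: derive cover(d,i) via R0 from link(d,i)
round 1: derive cover(e,c) via R0 from link(e,c)
round 1: derive cover(e,d) via R0 from link(e,d)
round 1: derive cover(e,j) via R0 from link(e,j)
round 1: derive cover(g,c) via R0 from link(g,c)
round 1: derive cover(g,e) via R0 from link(g,e)
round 1: derive cover(i,e) via R0 from link(i,e)
round 2: derive cover(c,c) via R1 from cover(c,g), cover(g,c)
round 2: derive cover(c,e) via R1 from cover(c,g), cover(g,e)
round 2: derive cover(c,i) via R1 from cover(c,d), cover(d,i)
round 2: derive cover(d,e) via R1 from cover(d,i), cover(i,e)
round 2: derive cover(e,g) via R1 from cover(e,c), cover(c,g)
round 2: derive cover(e,i) via R1 from cover(e,d), cover(d,i)
round 2: derive cover(g,d) via R1 from cover(g,c), cover(c,d)
round 2: derive cover(g,g) via R1 from cover(g,c), cover(c,g)
round 2: derive cover(g,j) via R1 from cover(g,e), cover(e,j)
round 2: derive cover(i,c) via R1 from cover(i,e), cover(e,c)
round 2: derive cover(i,d) via R1 from cover(i,e), cover(e,d)
round 2: derive cover(i,j) via R1 from cover(i,e), cover(e,j)
round 3: derive cover(c,j) via R1 from cover(c,e), cover(e,j)
round 3: derive cover(d,c) via R1 from cover(d,e), cover(e,c)
round 3: derive cover(d,d) via R1 from cover(d,e), cover(e,d)
round 3: derive cover(d,g) via R1 from cover(d,e), cover(e,g)
round 3: derive cover(d,j) via R1 from cover(d,e), cover(e,j)
round 3: derive cover(e,e) via R1 from cover(e,c), cover(c,e)
round 3: derive cover(g,i) via R1 from cover(g,c), cover(c,i)
round 3: derive cover(i,g) via R1 from cover(i,c), cover(c,g)
round 3: derive cover(i,i) via R1 from cover(i,c), cover(c,i)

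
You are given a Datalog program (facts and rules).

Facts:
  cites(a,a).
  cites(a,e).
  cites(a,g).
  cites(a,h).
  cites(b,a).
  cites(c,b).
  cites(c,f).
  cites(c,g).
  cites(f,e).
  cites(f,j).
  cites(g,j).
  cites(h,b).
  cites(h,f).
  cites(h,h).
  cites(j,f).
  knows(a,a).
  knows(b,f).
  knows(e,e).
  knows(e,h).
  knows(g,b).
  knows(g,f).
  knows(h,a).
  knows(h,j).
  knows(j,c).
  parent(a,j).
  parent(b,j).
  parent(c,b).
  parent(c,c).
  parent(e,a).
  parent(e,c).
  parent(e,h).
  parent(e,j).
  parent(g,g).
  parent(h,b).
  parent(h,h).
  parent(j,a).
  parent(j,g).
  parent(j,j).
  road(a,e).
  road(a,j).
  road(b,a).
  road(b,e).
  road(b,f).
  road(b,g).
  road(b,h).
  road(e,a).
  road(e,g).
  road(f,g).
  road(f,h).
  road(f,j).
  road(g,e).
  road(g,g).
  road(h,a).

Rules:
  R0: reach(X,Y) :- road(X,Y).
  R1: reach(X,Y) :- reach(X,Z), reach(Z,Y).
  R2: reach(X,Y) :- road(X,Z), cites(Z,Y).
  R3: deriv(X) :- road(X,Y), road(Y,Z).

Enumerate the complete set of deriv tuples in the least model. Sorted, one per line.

round 1: derive deriv(a) via R3 from road(a,e), road(e,a)
round 1: derive deriv(b) via R3 from road(b,a), road(a,e)
round 1: derive deriv(e) via R3 from road(e,a), road(a,e)
round 1: derive deriv(f) via R3 from road(f,g), road(g,e)
round 1: derive deriv(g) via R3 from road(g,e), road(e,a)
round 1: derive deriv(h) via R3 from road(h,a), road(a,e)

deriv(a)
deriv(b)
deriv(e)
deriv(f)
deriv(g)
deriv(h)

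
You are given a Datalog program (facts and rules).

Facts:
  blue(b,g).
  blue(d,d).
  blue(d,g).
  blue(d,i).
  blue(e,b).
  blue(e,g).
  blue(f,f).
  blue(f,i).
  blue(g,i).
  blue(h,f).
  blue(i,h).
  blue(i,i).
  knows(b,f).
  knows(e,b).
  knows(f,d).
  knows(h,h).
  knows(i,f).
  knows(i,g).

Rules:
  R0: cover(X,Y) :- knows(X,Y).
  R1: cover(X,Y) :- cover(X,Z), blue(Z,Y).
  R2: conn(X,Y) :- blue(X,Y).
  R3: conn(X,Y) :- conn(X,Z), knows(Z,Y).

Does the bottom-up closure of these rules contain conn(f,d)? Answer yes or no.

round 1: derive conn(b,g) via R2 from blue(b,g)
round 1: derive conn(d,d) via R2 from blue(d,d)
round 1: derive conn(d,g) via R2 from blue(d,g)
round 1: derive conn(d,i) via R2 from blue(d,i)
round 1: derive conn(e,b) via R2 from blue(e,b)
round 1: derive conn(e,g) via R2 from blue(e,g)
round 1: derive conn(f,f) via R2 from blue(f,f)
round 1: derive conn(f,i) via R2 from blue(f,i)
round 1: derive conn(g,i) via R2 from blue(g,i)
round 1: derive conn(h,f) via R2 from blue(h,f)
round 1: derive conn(i,h) via R2 from blue(i,h)
round 1: derive conn(i,i) via R2 from blue(i,i)
round 2: derive conn(d,f) via R3 from conn(d,i), knows(i,f)
round 2: derive conn(e,f) via R3 from conn(e,b), knows(b,f)
round 2: derive conn(f,d) via R3 from conn(f,f), knows(f,d)
round 2: derive conn(f,g) via R3 from conn(f,i), knows(i,g)
round 2: derive conn(g,f) via R3 from conn(g,i), knows(i,f)
round 2: derive conn(g,g) via R3 from conn(g,i), knows(i,g)
round 2: derive conn(h,d) via R3 from conn(h,f), knows(f,d)
round 2: derive conn(i,f) via R3 from conn(i,i), knows(i,f)
round 2: derive conn(i,g) via R3 from conn(i,i), knows(i,g)
round 3: derive conn(e,d) via R3 from conn(e,f), knows(f,d)
round 3: derive conn(g,d) via R3 from conn(g,f), knows(f,d)
round 3: derive conn(i,d) via R3 from conn(i,f), knows(f,d)

yes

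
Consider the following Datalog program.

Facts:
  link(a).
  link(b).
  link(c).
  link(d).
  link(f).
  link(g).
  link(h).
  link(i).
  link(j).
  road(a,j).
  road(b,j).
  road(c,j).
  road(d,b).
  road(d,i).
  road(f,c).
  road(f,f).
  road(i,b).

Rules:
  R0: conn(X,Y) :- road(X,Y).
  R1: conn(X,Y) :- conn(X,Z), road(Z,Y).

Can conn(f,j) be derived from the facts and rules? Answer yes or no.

round 1: derive conn(a,j) via R0 from road(a,j)
round 1: derive conn(b,j) via R0 from road(b,j)
round 1: derive conn(c,j) via R0 from road(c,j)
round 1: derive conn(d,b) via R0 from road(d,b)
round 1: derive conn(d,i) via R0 from road(d,i)
round 1: derive conn(f,c) via R0 from road(f,c)
round 1: derive conn(f,f) via R0 from road(f,f)
round 1: derive conn(i,b) via R0 from road(i,b)
round 2: derive conn(d,j) via R1 from conn(d,b), road(b,j)
round 2: derive conn(f,j) via R1 from conn(f,c), road(c,j)
round 2: derive conn(i,j) via R1 from conn(i,b), road(b,j)

yes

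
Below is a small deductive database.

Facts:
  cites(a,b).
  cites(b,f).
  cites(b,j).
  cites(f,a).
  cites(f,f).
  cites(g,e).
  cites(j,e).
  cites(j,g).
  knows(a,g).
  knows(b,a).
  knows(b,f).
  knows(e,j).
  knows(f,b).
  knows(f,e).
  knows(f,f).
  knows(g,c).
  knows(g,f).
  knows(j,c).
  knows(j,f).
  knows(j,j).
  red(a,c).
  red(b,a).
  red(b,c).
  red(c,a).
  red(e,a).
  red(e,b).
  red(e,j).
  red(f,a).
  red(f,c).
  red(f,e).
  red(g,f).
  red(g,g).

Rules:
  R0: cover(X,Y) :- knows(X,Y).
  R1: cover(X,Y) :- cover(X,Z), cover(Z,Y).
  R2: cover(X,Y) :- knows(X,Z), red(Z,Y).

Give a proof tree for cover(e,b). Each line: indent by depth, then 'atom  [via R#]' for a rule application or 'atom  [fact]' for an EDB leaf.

cover(e,b)  [via R1]
  cover(e,a)  [via R1]
    cover(e,j)  [via R0]
      knows(e,j)  [fact]
    cover(j,a)  [via R2]
      knows(j,c)  [fact]
      red(c,a)  [fact]
  cover(a,b)  [via R1]
    cover(a,f)  [via R2]
      knows(a,g)  [fact]
      red(g,f)  [fact]
    cover(f,b)  [via R0]
      knows(f,b)  [fact]

round 1: derive cover(a,g) via R0 from knows(a,g)
round 1: derive cover(b,a) via R0 from knows(b,a)
round 1: derive cover(b,f) via R0 from knows(b,f)
round 1: derive cover(e,j) via R0 from knows(e,j)
round 1: derive cover(f,b) via R0 from knows(f,b)
round 1: derive cover(f,e) via R0 from knows(f,e)
round 1: derive cover(f,f) via R0 from knows(f,f)
round 1: derive cover(g,c) via R0 from knows(g,c)
round 1: derive cover(g,f) via R0 from knows(g,f)
round 1: derive cover(j,c) via R0 from knows(j,c)
round 1: derive cover(j,f) via R0 from knows(j,f)
round 1: derive cover(j,j) via R0 from knows(j,j)
round 1: derive cover(a,f) via R2 from knows(a,g), red(g,f)
round 1: derive cover(b,c) via R2 from knows(b,a), red(a,c)
round 1: derive cover(b,e) via R2 from knows(b,f), red(f,e)
round 1: derive cover(f,a) via R2 from knows(f,b), red(b,a)
round 1: derive cover(f,c) via R2 from knows(f,b), red(b,c)
round 1: derive cover(f,j) via R2 from knows(f,e), red(e,j)
round 1: derive cover(g,a) via R2 from knows(g,c), red(c,a)
round 1: derive cover(g,e) via R2 from knows(g,f), red(f,e)
round 1: derive cover(j,a) via R2 from knows(j,c), red(c,a)
round 1: derive cover(j,e) via R2 from knows(j,f), red(f,e)
round 2: derive cover(a,a) via R1 from cover(a,f), cover(f,a)
round 2: derive cover(a,b) via R1 from cover(a,f), cover(f,b)
round 2: derive cover(a,c) via R1 from cover(a,f), cover(f,c)
round 2: derive cover(a,e) via R1 from cover(a,f), cover(f,e)
round 2: derive cover(a,j) via R1 from cover(a,f), cover(f,j)
round 2: derive cover(b,b) via R1 from cover(b,f), cover(f,b)
round 2: derive cover(b,g) via R1 from cover(b,a), cover(a,g)
round 2: derive cover(b,j) via R1 from cover(b,e), cover(e,j)
round 2: derive cover(e,a) via R1 from cover(e,j), cover(j,a)
round 2: derive cover(e,c) via R1 from cover(e,j), cover(j,c)
round 2: derive cover(e,e) via R1 from cover(e,j), cover(j,e)
round 2: derive cover(e,f) via R1 from cover(e,j), cover(j,f)
round 2: derive cover(f,g) via R1 from cover(f,a), cover(a,g)
round 2: derive cover(g,b) via R1 from cover(g,f), cover(f,b)
round 2: derive cover(g,g) via R1 from cover(g,a), cover(a,g)
round 2: derive cover(g,j) via R1 from cover(g,e), cover(e,j)
round 2: derive cover(j,b) via R1 from cover(j,f), cover(f,b)
round 2: derive cover(j,g) via R1 from cover(j,a), cover(a,g)
round 3: derive cover(e,b) via R1 from cover(e,a), cover(a,b)
round 3: derive cover(e,g) via R1 from cover(e,a), cover(a,g)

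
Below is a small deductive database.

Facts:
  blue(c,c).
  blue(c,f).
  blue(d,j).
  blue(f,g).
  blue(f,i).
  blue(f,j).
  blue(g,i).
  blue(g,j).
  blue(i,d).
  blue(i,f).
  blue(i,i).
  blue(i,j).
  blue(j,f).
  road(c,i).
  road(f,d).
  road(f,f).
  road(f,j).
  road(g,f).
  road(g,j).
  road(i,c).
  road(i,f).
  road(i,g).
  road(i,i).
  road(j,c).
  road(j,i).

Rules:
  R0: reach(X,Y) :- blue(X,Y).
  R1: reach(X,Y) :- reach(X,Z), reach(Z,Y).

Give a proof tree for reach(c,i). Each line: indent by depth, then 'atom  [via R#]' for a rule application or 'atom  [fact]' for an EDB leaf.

round 1: derive reach(c,c) via R0 from blue(c,c)
round 1: derive reach(c,f) via R0 from blue(c,f)
round 1: derive reach(d,j) via R0 from blue(d,j)
round 1: derive reach(f,g) via R0 from blue(f,g)
round 1: derive reach(f,i) via R0 from blue(f,i)
round 1: derive reach(f,j) via R0 from blue(f,j)
round 1: derive reach(g,i) via R0 from blue(g,i)
round 1: derive reach(g,j) via R0 from blue(g,j)
round 1: derive reach(i,d) via R0 from blue(i,d)
round 1: derive reach(i,f) via R0 from blue(i,f)
round 1: derive reach(i,i) via R0 from blue(i,i)
round 1: derive reach(i,j) via R0 from blue(i,j)
round 1: derive reach(j,f) via R0 from blue(j,f)
round 2: derive reach(c,g) via R1 from reach(c,f), reach(f,g)
round 2: derive reach(c,i) via R1 from reach(c,f), reach(f,i)
round 2: derive reach(c,j) via R1 from reach(c,f), reach(f,j)
round 2: derive reach(d,f) via R1 from reach(d,j), reach(j,f)
round 2: derive reach(f,d) via R1 from reach(f,i), reach(i,d)
round 2: derive reach(f,f) via R1 from reach(f,i), reach(i,f)
round 2: derive reach(g,d) via R1 from reach(g,i), reach(i,d)
round 2: derive reach(g,f) via R1 from reach(g,i), reach(i,f)
round 2: derive reach(i,g) via R1 from reach(i,f), reach(f,g)
round 2: derive reach(j,g) via R1 from reach(j,f), reach(f,g)
round 2: derive reach(j,i) via R1 from reach(j,f), reach(f,i)
round 2: derive reach(j,j) via R1 from reach(j,f), reach(f,j)
round 3: derive reach(c,d) via R1 from reach(c,f), reach(f,d)
round 3: derive reach(d,d) via R1 from reach(d,f), reach(f,d)
round 3: derive reach(d,g) via R1 from reach(d,f), reach(f,g)
round 3: derive reach(d,i) via R1 from reach(d,f), reach(f,i)
round 3: derive reach(g,g) via R1 from reach(g,f), reach(f,g)
round 3: derive reach(j,d) via R1 from reach(j,f), reach(f,d)

reach(c,i)  [via R1]
  reach(c,f)  [via R0]
    blue(c,f)  [fact]
  reach(f,i)  [via R0]
    blue(f,i)  [fact]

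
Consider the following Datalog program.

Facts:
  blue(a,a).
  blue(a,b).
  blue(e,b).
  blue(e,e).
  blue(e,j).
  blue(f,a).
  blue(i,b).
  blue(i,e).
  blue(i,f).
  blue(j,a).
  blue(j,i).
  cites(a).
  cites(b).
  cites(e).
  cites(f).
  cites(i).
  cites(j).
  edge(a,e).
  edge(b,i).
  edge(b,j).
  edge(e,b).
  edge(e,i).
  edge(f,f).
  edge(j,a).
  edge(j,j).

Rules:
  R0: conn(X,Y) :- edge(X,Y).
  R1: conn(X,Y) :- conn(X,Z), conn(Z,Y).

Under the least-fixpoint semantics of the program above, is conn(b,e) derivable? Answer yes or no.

round 1: derive conn(a,e) via R0 from edge(a,e)
round 1: derive conn(b,i) via R0 from edge(b,i)
round 1: derive conn(b,j) via R0 from edge(b,j)
round 1: derive conn(e,b) via R0 from edge(e,b)
round 1: derive conn(e,i) via R0 from edge(e,i)
round 1: derive conn(f,f) via R0 from edge(f,f)
round 1: derive conn(j,a) via R0 from edge(j,a)
round 1: derive conn(j,j) via R0 from edge(j,j)
round 2: derive conn(a,b) via R1 from conn(a,e), conn(e,b)
round 2: derive conn(a,i) via R1 from conn(a,e), conn(e,i)
round 2: derive conn(b,a) via R1 from conn(b,j), conn(j,a)
round 2: derive conn(e,j) via R1 from conn(e,b), conn(b,j)
round 2: derive conn(j,e) via R1 from conn(j,a), conn(a,e)
round 3: derive conn(a,a) via R1 from conn(a,b), conn(b,a)
round 3: derive conn(a,j) via R1 from conn(a,b), conn(b,j)
round 3: derive conn(b,b) via R1 from conn(b,a), conn(a,b)
round 3: derive conn(b,e) via R1 from conn(b,a), conn(a,e)
round 3: derive conn(e,a) via R1 from conn(e,b), conn(b,a)
round 3: derive conn(e,e) via R1 from conn(e,j), conn(j,e)
round 3: derive conn(j,b) via R1 from conn(j,a), conn(a,b)
round 3: derive conn(j,i) via R1 from conn(j,a), conn(a,i)

yes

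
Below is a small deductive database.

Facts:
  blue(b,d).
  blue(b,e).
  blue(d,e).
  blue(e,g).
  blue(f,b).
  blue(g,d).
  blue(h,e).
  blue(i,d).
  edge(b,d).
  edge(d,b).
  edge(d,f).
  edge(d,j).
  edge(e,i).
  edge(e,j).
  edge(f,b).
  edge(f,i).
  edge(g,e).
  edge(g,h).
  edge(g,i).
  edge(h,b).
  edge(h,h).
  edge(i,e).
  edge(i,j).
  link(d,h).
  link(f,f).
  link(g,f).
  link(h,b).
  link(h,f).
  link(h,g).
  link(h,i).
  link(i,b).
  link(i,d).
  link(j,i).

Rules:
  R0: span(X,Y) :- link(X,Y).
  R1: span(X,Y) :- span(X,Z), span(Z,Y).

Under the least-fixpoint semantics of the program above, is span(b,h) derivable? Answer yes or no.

round 1: derive span(d,h) via R0 from link(d,h)
round 1: derive span(f,f) via R0 from link(f,f)
round 1: derive span(g,f) via R0 from link(g,f)
round 1: derive span(h,b) via R0 from link(h,b)
round 1: derive span(h,f) via R0 from link(h,f)
round 1: derive span(h,g) via R0 from link(h,g)
round 1: derive span(h,i) via R0 from link(h,i)
round 1: derive span(i,b) via R0 from link(i,b)
round 1: derive span(i,d) via R0 from link(i,d)
round 1: derive span(j,i) via R0 from link(j,i)
round 2: derive span(d,b) via R1 from span(d,h), span(h,b)
round 2: derive span(d,f) via R1 from span(d,h), span(h,f)
round 2: derive span(d,g) via R1 from span(d,h), span(h,g)
round 2: derive span(d,i) via R1 from span(d,h), span(h,i)
round 2: derive span(h,d) via R1 from span(h,i), span(i,d)
round 2: derive span(i,h) via R1 from span(i,d), span(d,h)
round 2: derive span(j,b) via R1 from span(j,i), span(i,b)
round 2: derive span(j,d) via R1 from span(j,i), span(i,d)
round 3: derive span(d,d) via R1 from span(d,h), span(h,d)
round 3: derive span(h,h) via R1 from span(h,d), span(d,h)
round 3: derive span(i,f) via R1 from span(i,d), span(d,f)
round 3: derive span(i,g) via R1 from span(i,d), span(d,g)
round 3: derive span(i,i) via R1 from span(i,d), span(d,i)
round 3: derive span(j,f) via R1 from span(j,d), span(d,f)
round 3: derive span(j,g) via R1 from span(j,d), span(d,g)
round 3: derive span(j,h) via R1 from span(j,d), span(d,h)

no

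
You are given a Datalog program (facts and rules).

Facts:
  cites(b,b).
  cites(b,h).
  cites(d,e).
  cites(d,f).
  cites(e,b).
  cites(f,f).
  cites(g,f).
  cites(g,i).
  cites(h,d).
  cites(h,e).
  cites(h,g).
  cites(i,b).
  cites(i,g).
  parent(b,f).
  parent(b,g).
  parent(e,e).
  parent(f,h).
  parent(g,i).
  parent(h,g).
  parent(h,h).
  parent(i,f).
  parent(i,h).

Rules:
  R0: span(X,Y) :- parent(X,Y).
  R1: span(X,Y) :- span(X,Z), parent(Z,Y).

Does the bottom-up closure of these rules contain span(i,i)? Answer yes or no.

round 1: derive span(b,f) via R0 from parent(b,f)
round 1: derive span(b,g) via R0 from parent(b,g)
round 1: derive span(e,e) via R0 from parent(e,e)
round 1: derive span(f,h) via R0 from parent(f,h)
round 1: derive span(g,i) via R0 from parent(g,i)
round 1: derive span(h,g) via R0 from parent(h,g)
round 1: derive span(h,h) via R0 from parent(h,h)
round 1: derive span(i,f) via R0 from parent(i,f)
round 1: derive span(i,h) via R0 from parent(i,h)
round 2: derive span(b,h) via R1 from span(b,f), parent(f,h)
round 2: derive span(b,i) via R1 from span(b,g), parent(g,i)
round 2: derive span(f,g) via R1 from span(f,h), parent(h,g)
round 2: derive span(g,f) via R1 from span(g,i), parent(i,f)
round 2: derive span(g,h) via R1 from span(g,i), parent(i,h)
round 2: derive span(h,i) via R1 from span(h,g), parent(g,i)
round 2: derive span(i,g) via R1 from span(i,h), parent(h,g)
round 3: derive span(f,i) via R1 from span(f,g), parent(g,i)
round 3: derive span(g,g) via R1 from span(g,h), parent(h,g)
round 3: derive span(h,f) via R1 from span(h,i), parent(i,f)
round 3: derive span(i,i) via R1 from span(i,g), parent(g,i)
round 4: derive span(f,f) via R1 from span(f,i), parent(i,f)

yes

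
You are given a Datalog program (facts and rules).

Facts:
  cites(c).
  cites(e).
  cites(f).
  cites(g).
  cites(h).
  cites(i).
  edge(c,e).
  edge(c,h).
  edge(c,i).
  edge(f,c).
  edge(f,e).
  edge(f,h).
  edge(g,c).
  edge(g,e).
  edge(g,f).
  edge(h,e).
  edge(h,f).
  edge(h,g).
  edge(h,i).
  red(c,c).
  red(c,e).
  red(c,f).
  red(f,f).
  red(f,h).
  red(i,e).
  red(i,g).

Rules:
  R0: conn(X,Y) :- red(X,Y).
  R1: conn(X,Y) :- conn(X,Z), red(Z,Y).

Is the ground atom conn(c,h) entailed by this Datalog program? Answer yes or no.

round 1: derive conn(c,c) via R0 from red(c,c)
round 1: derive conn(c,e) via R0 from red(c,e)
round 1: derive conn(c,f) via R0 from red(c,f)
round 1: derive conn(f,f) via R0 from red(f,f)
round 1: derive conn(f,h) via R0 from red(f,h)
round 1: derive conn(i,e) via R0 from red(i,e)
round 1: derive conn(i,g) via R0 from red(i,g)
round 2: derive conn(c,h) via R1 from conn(c,f), red(f,h)

yes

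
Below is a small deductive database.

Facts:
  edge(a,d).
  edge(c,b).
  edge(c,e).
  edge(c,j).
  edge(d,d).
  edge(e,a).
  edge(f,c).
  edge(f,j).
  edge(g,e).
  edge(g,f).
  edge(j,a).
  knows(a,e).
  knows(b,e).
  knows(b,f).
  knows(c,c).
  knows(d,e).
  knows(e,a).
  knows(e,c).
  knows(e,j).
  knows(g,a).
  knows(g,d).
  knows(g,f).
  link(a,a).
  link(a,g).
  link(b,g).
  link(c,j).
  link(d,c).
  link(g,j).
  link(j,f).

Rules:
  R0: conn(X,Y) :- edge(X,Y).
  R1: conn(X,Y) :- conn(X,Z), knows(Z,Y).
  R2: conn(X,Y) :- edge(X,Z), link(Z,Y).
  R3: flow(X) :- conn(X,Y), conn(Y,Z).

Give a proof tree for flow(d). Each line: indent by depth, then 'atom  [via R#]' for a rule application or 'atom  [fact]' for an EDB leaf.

round 1: derive conn(a,d) via R0 from edge(a,d)
round 1: derive conn(c,b) via R0 from edge(c,b)
round 1: derive conn(c,e) via R0 from edge(c,e)
round 1: derive conn(c,j) via R0 from edge(c,j)
round 1: derive conn(d,d) via R0 from edge(d,d)
round 1: derive conn(e,a) via R0 from edge(e,a)
round 1: derive conn(f,c) via R0 from edge(f,c)
round 1: derive conn(f,j) via R0 from edge(f,j)
round 1: derive conn(g,e) via R0 from edge(g,e)
round 1: derive conn(g,f) via R0 from edge(g,f)
round 1: derive conn(j,a) via R0 from edge(j,a)
round 1: derive conn(a,c) via R2 from edge(a,d), link(d,c)
round 1: derive conn(c,f) via R2 from edge(c,j), link(j,f)
round 1: derive conn(c,g) via R2 from edge(c,b), link(b,g)
round 1: derive conn(d,c) via R2 from edge(d,d), link(d,c)
round 1: derive conn(e,g) via R2 from edge(e,a), link(a,g)
round 1: derive conn(f,f) via R2 from edge(f,j), link(j,f)
round 1: derive conn(j,g) via R2 from edge(j,a), link(a,g)
round 2: derive conn(a,e) via R1 from conn(a,d), knows(d,e)
round 2: derive conn(c,a) via R1 from conn(c,e), knows(e,a)
round 2: derive conn(c,c) via R1 from conn(c,e), knows(e,c)
round 2: derive conn(c,d) via R1 from conn(c,g), knows(g,d)
round 2: derive conn(d,e) via R1 from conn(d,d), knows(d,e)
round 2: derive conn(e,d) via R1 from conn(e,g), knows(g,d)
round 2: derive conn(e,e) via R1 from conn(e,a), knows(a,e)
round 2: derive conn(e,f) via R1 from conn(e,g), knows(g,f)
round 2: derive conn(g,a) via R1 from conn(g,e), knows(e,a)
round 2: derive conn(g,c) via R1 from conn(g,e), knows(e,c)
round 2: derive conn(g,j) via R1 from conn(g,e), knows(e,j)
round 2: derive conn(j,d) via R1 from conn(j,g), knows(g,d)
round 2: derive conn(j,e) via R1 from conn(j,a), knows(a,e)
round 2: derive conn(j,f) via R1 from conn(j,g), knows(g,f)
round 2: derive flow(a) via R3 from conn(a,c), conn(c,b)
round 2: derive flow(c) via R3 from conn(c,e), conn(e,a)
round 2: derive flow(d) via R3 from conn(d,c), conn(c,b)
round 2: derive flow(e) via R3 from conn(e,a), conn(a,c)
round 2: derive flow(f) via R3 from conn(f,c), conn(c,b)
round 2: derive flow(g) via R3 from conn(g,e), conn(e,a)
round 2: derive flow(j) via R3 from conn(j,a), conn(a,c)
round 3: derive conn(a,a) via R1 from conn(a,e), knows(e,a)
round 3: derive conn(a,j) via R1 from conn(a,e), knows(e,j)
round 3: derive conn(d,a) via R1 from conn(d,e), knows(e,a)
round 3: derive conn(d,j) via R1 from conn(d,e), knows(e,j)
round 3: derive conn(e,c) via R1 from conn(e,e), knows(e,c)
round 3: derive conn(e,j) via R1 from conn(e,e), knows(e,j)
round 3: derive conn(j,c) via R1 from conn(j,e), knows(e,c)
round 3: derive conn(j,j) via R1 from conn(j,e), knows(e,j)

flow(d)  [via R3]
  conn(d,c)  [via R2]
    edge(d,d)  [fact]
    link(d,c)  [fact]
  conn(c,b)  [via R0]
    edge(c,b)  [fact]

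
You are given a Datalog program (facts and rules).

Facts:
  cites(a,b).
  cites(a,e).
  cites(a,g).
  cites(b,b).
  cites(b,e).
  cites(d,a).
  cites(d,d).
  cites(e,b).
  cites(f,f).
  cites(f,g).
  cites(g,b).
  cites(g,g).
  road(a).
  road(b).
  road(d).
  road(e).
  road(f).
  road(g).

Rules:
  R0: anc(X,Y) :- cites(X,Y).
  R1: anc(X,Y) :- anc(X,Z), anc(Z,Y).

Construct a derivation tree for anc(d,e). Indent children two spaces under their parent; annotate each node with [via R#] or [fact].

round 1: derive anc(a,b) via R0 from cites(a,b)
round 1: derive anc(a,e) via R0 from cites(a,e)
round 1: derive anc(a,g) via R0 from cites(a,g)
round 1: derive anc(b,b) via R0 from cites(b,b)
round 1: derive anc(b,e) via R0 from cites(b,e)
round 1: derive anc(d,a) via R0 from cites(d,a)
round 1: derive anc(d,d) via R0 from cites(d,d)
round 1: derive anc(e,b) via R0 from cites(e,b)
round 1: derive anc(f,f) via R0 from cites(f,f)
round 1: derive anc(f,g) via R0 from cites(f,g)
round 1: derive anc(g,b) via R0 from cites(g,b)
round 1: derive anc(g,g) via R0 from cites(g,g)
round 2: derive anc(d,b) via R1 from anc(d,a), anc(a,b)
round 2: derive anc(d,e) via R1 from anc(d,a), anc(a,e)
round 2: derive anc(d,g) via R1 from anc(d,a), anc(a,g)
round 2: derive anc(e,e) via R1 from anc(e,b), anc(b,e)
round 2: derive anc(f,b) via R1 from anc(f,g), anc(g,b)
round 2: derive anc(g,e) via R1 from anc(g,b), anc(b,e)
round 3: derive anc(f,e) via R1 from anc(f,b), anc(b,e)

anc(d,e)  [via R1]
  anc(d,a)  [via R0]
    cites(d,a)  [fact]
  anc(a,e)  [via R0]
    cites(a,e)  [fact]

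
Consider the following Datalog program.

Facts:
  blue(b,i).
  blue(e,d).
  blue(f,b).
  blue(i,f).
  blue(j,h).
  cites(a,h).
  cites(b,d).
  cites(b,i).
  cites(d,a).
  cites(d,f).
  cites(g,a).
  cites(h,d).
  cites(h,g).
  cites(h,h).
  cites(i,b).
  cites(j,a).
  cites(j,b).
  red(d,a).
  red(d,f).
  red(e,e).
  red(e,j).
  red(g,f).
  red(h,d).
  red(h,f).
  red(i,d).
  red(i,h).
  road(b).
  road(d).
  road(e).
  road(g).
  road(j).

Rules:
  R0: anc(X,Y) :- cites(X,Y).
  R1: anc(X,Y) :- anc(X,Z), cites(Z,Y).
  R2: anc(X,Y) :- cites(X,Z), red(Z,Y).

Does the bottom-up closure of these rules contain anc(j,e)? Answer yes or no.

no

round 1: derive anc(a,h) via R0 from cites(a,h)
round 1: derive anc(b,d) via R0 from cites(b,d)
round 1: derive anc(b,i) via R0 from cites(b,i)
round 1: derive anc(d,a) via R0 from cites(d,a)
round 1: derive anc(d,f) via R0 from cites(d,f)
round 1: derive anc(g,a) via R0 from cites(g,a)
round 1: derive anc(h,d) via R0 from cites(h,d)
round 1: derive anc(h,g) via R0 from cites(h,g)
round 1: derive anc(h,h) via R0 from cites(h,h)
round 1: derive anc(i,b) via R0 from cites(i,b)
round 1: derive anc(j,a) via R0 from cites(j,a)
round 1: derive anc(j,b) via R0 from cites(j,b)
round 1: derive anc(a,d) via R2 from cites(a,h), red(h,d)
round 1: derive anc(a,f) via R2 from cites(a,h), red(h,f)
round 1: derive anc(b,a) via R2 from cites(b,d), red(d,a)
round 1: derive anc(b,f) via R2 from cites(b,d), red(d,f)
round 1: derive anc(b,h) via R2 from cites(b,i), red(i,h)
round 1: derive anc(h,a) via R2 from cites(h,d), red(d,a)
round 1: derive anc(h,f) via R2 from cites(h,d), red(d,f)
round 2: derive anc(a,a) via R1 from anc(a,d), cites(d,a)
round 2: derive anc(a,g) via R1 from anc(a,h), cites(h,g)
round 2: derive anc(b,b) via R1 from anc(b,i), cites(i,b)
round 2: derive anc(b,g) via R1 from anc(b,h), cites(h,g)
round 2: derive anc(d,h) via R1 from anc(d,a), cites(a,h)
round 2: derive anc(g,h) via R1 from anc(g,a), cites(a,h)
round 2: derive anc(i,d) via R1 from anc(i,b), cites(b,d)
round 2: derive anc(i,i) via R1 from anc(i,b), cites(b,i)
round 2: derive anc(j,d) via R1 from anc(j,b), cites(b,d)
round 2: derive anc(j,h) via R1 from anc(j,a), cites(a,h)
round 2: derive anc(j,i) via R1 from anc(j,b), cites(b,i)
round 3: derive anc(d,d) via R1 from anc(d,h), cites(h,d)
round 3: derive anc(d,g) via R1 from anc(d,h), cites(h,g)
round 3: derive anc(g,d) via R1 from anc(g,h), cites(h,d)
round 3: derive anc(g,g) via R1 from anc(g,h), cites(h,g)
round 3: derive anc(i,a) via R1 from anc(i,d), cites(d,a)
round 3: derive anc(i,f) via R1 from anc(i,d), cites(d,f)
round 3: derive anc(j,f) via R1 from anc(j,d), cites(d,f)
round 3: derive anc(j,g) via R1 from anc(j,h), cites(h,g)
round 4: derive anc(g,f) via R1 from anc(g,d), cites(d,f)
round 4: derive anc(i,h) via R1 from anc(i,a), cites(a,h)
round 5: derive anc(i,g) via R1 from anc(i,h), cites(h,g)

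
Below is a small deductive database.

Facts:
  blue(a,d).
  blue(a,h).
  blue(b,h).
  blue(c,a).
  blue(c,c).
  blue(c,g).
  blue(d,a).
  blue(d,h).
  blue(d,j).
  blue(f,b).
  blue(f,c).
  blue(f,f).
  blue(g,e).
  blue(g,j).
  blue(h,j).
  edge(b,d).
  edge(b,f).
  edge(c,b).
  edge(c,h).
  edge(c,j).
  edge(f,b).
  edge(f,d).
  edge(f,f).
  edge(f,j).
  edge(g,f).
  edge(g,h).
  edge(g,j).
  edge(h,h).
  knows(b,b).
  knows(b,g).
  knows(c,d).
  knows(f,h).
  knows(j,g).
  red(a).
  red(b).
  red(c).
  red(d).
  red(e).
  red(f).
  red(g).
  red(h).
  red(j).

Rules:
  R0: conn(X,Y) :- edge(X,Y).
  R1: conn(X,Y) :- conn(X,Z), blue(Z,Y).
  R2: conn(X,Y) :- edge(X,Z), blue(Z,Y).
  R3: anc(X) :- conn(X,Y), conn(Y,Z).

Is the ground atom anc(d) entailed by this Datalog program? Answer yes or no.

round 1: derive conn(b,d) via R0 from edge(b,d)
round 1: derive conn(b,f) via R0 from edge(b,f)
round 1: derive conn(c,b) via R0 from edge(c,b)
round 1: derive conn(c,h) via R0 from edge(c,h)
round 1: derive conn(c,j) via R0 from edge(c,j)
round 1: derive conn(f,b) via R0 from edge(f,b)
round 1: derive conn(f,d) via R0 from edge(f,d)
round 1: derive conn(f,f) via R0 from edge(f,f)
round 1: derive conn(f,j) via R0 from edge(f,j)
round 1: derive conn(g,f) via R0 from edge(g,f)
round 1: derive conn(g,h) via R0 from edge(g,h)
round 1: derive conn(g,j) via R0 from edge(g,j)
round 1: derive conn(h,h) via R0 from edge(h,h)
round 1: derive conn(b,a) via R2 from edge(b,d), blue(d,a)
round 1: derive conn(b,b) via R2 from edge(b,f), blue(f,b)
round 1: derive conn(b,c) via R2 from edge(b,f), blue(f,c)
round 1: derive conn(b,h) via R2 from edge(b,d), blue(d,h)
round 1: derive conn(b,j) via R2 from edge(b,d), blue(d,j)
round 1: derive conn(f,a) via R2 from edge(f,d), blue(d,a)
round 1: derive conn(f,c) via R2 from edge(f,f), blue(f,c)
round 1: derive conn(f,h) via R2 from edge(f,b), blue(b,h)
round 1: derive conn(g,b) via R2 from edge(g,f), blue(f,b)
round 1: derive conn(g,c) via R2 from edge(g,f), blue(f,c)
round 1: derive conn(h,j) via R2 from edge(h,h), blue(h,j)
round 2: derive conn(b,g) via R1 from conn(b,c), blue(c,g)
round 2: derive conn(f,g) via R1 from conn(f,c), blue(c,g)
round 2: derive conn(g,a) via R1 from conn(g,c), blue(c,a)
round 2: derive conn(g,g) via R1 from conn(g,c), blue(c,g)
round 2: derive anc(b) via R3 from conn(b,b), conn(b,a)
round 2: derive anc(c) via R3 from conn(c,b), conn(b,a)
round 2: derive anc(f) via R3 from conn(f,b), conn(b,a)
round 2: derive anc(g) via R3 from conn(g,b), conn(b,a)
round 2: derive anc(h) via R3 from conn(h,h), conn(h,h)
round 3: derive conn(b,e) via R1 from conn(b,g), blue(g,e)
round 3: derive conn(f,e) via R1 from conn(f,g), blue(g,e)
round 3: derive conn(g,d) via R1 from conn(g,a), blue(a,d)
round 3: derive conn(g,e) via R1 from conn(g,g), blue(g,e)

no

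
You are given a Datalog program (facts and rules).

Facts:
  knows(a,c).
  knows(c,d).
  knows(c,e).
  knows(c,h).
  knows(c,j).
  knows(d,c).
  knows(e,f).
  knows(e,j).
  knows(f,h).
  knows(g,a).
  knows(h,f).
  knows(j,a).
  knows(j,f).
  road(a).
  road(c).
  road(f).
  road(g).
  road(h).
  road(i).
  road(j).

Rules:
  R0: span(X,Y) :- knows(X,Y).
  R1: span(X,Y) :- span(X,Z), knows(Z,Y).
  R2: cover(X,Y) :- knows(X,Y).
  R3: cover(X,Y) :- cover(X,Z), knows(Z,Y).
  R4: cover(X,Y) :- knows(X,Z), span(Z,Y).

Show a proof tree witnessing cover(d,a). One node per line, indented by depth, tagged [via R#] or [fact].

cover(d,a)  [via R3]
  cover(d,j)  [via R3]
    cover(d,c)  [via R2]
      knows(d,c)  [fact]
    knows(c,j)  [fact]
  knows(j,a)  [fact]

round 1: derive span(a,c) via R0 from knows(a,c)
round 1: derive span(c,d) via R0 from knows(c,d)
round 1: derive span(c,e) via R0 from knows(c,e)
round 1: derive span(c,h) via R0 from knows(c,h)
round 1: derive span(c,j) via R0 from knows(c,j)
round 1: derive span(d,c) via R0 from knows(d,c)
round 1: derive span(e,f) via R0 from knows(e,f)
round 1: derive span(e,j) via R0 from knows(e,j)
round 1: derive span(f,h) via R0 from knows(f,h)
round 1: derive span(g,a) via R0 from knows(g,a)
round 1: derive span(h,f) via R0 from knows(h,f)
round 1: derive span(j,a) via R0 from knows(j,a)
round 1: derive span(j,f) via R0 from knows(j,f)
round 1: derive cover(a,c) via R2 from knows(a,c)
round 1: derive cover(c,d) via R2 from knows(c,d)
round 1: derive cover(c,e) via R2 from knows(c,e)
round 1: derive cover(c,h) via R2 from knows(c,h)
round 1: derive cover(c,j) via R2 from knows(c,j)
round 1: derive cover(d,c) via R2 from knows(d,c)
round 1: derive cover(e,f) via R2 from knows(e,f)
round 1: derive cover(e,j) via R2 from knows(e,j)
round 1: derive cover(f,h) via R2 from knows(f,h)
round 1: derive cover(g,a) via R2 from knows(g,a)
round 1: derive cover(h,f) via R2 from knows(h,f)
round 1: derive cover(j,a) via R2 from knows(j,a)
round 1: derive cover(j,f) via R2 from knows(j,f)
round 2: derive span(a,d) via R1 from span(a,c), knows(c,d)
round 2: derive span(a,e) via R1 from span(a,c), knows(c,e)
round 2: derive span(a,h) via R1 from span(a,c), knows(c,h)
round 2: derive span(a,j) via R1 from span(a,c), knows(c,j)
round 2: derive span(c,a) via R1 from span(c,j), knows(j,a)
round 2: derive span(c,c) via R1 from span(c,d), knows(d,c)
round 2: derive span(c,f) via R1 from span(c,e), knows(e,f)
round 2: derive span(d,d) via R1 from span(d,c), knows(c,d)
round 2: derive span(d,e) via R1 from span(d,c), knows(c,e)
round 2: derive span(d,h) via R1 from span(d,c), knows(c,h)
round 2: derive span(d,j) via R1 from span(d,c), knows(c,j)
round 2: derive span(e,a) via R1 from span(e,j), knows(j,a)
round 2: derive span(e,h) via R1 from span(e,f), knows(f,h)
round 2: derive span(f,f) via R1 from span(f,h), knows(h,f)
round 2: derive span(g,c) via R1 from span(g,a), knows(a,c)
round 2: derive span(h,h) via R1 from span(h,f), knows(f,h)
round 2: derive span(j,c) via R1 from span(j,a), knows(a,c)
round 2: derive span(j,h) via R1 from span(j,f), knows(f,h)
round 2: derive cover(a,d) via R3 from cover(a,c), knows(c,d)
round 2: derive cover(a,e) via R3 from cover(a,c), knows(c,e)
round 2: derive cover(a,h) via R3 from cover(a,c), knows(c,h)
round 2: derive cover(a,j) via R3 from cover(a,c), knows(c,j)
round 2: derive cover(c,a) via R3 from cover(c,j), knows(j,a)
round 2: derive cover(c,c) via R3 from cover(c,d), knows(d,c)
round 2: derive cover(c,f) via R3 from cover(c,e), knows(e,f)
round 2: derive cover(d,d) via R3 from cover(d,c), knows(c,d)
round 2: derive cover(d,e) via R3 from cover(d,c), knows(c,e)
round 2: derive cover(d,h) via R3 from cover(d,c), knows(c,h)
round 2: derive cover(d,j) via R3 from cover(d,c), knows(c,j)
round 2: derive cover(e,a) via R3 from cover(e,j), knows(j,a)
round 2: derive cover(e,h) via R3 from cover(e,f), knows(f,h)
round 2: derive cover(f,f) via R3 from cover(f,h), knows(h,f)
round 2: derive cover(g,c) via R3 from cover(g,a), knows(a,c)
round 2: derive cover(h,h) via R3 from cover(h,f), knows(f,h)
round 2: derive cover(j,c) via R3 from cover(j,a), knows(a,c)
round 2: derive cover(j,h) via R3 from cover(j,f), knows(f,h)
round 3: derive span(a,a) via R1 from span(a,j), knows(j,a)
round 3: derive span(a,f) via R1 from span(a,e), knows(e,f)
round 3: derive span(d,a) via R1 from span(d,j), knows(j,a)
round 3: derive span(d,f) via R1 from span(d,e), knows(e,f)
round 3: derive span(e,c) via R1 from span(e,a), knows(a,c)
round 3: derive span(g,d) via R1 from span(g,c), knows(c,d)
round 3: derive span(g,e) via R1 from span(g,c), knows(c,e)
round 3: derive span(g,h) via R1 from span(g,c), knows(c,h)
round 3: derive span(g,j) via R1 from span(g,c), knows(c,j)
round 3: derive span(j,d) via R1 from span(j,c), knows(c,d)
round 3: derive span(j,e) via R1 from span(j,c), knows(c,e)
round 3: derive span(j,j) via R1 from span(j,c), knows(c,j)
round 3: derive cover(a,a) via R3 from cover(a,j), knows(j,a)
round 3: derive cover(a,f) via R3 from cover(a,e), knows(e,f)
round 3: derive cover(d,a) via R3 from cover(d,j), knows(j,a)
round 3: derive cover(d,f) via R3 from cover(d,e), knows(e,f)
round 3: derive cover(e,c) via R3 from cover(e,a), knows(a,c)
round 3: derive cover(g,d) via R3 from cover(g,c), knows(c,d)
round 3: derive cover(g,e) via R3 from cover(g,c), knows(c,e)
round 3: derive cover(g,h) via R3 from cover(g,c), knows(c,h)
round 3: derive cover(g,j) via R3 from cover(g,c), knows(c,j)
round 3: derive cover(j,d) via R3 from cover(j,c), knows(c,d)
round 3: derive cover(j,e) via R3 from cover(j,c), knows(c,e)
round 3: derive cover(j,j) via R3 from cover(j,c), knows(c,j)
round 4: derive span(e,d) via R1 from span(e,c), knows(c,d)
round 4: derive span(e,e) via R1 from span(e,c), knows(c,e)
round 4: derive span(g,f) via R1 from span(g,e), knows(e,f)
round 4: derive cover(e,d) via R3 from cover(e,c), knows(c,d)
round 4: derive cover(e,e) via R3 from cover(e,c), knows(c,e)
round 4: derive cover(g,f) via R3 from cover(g,e), knows(e,f)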